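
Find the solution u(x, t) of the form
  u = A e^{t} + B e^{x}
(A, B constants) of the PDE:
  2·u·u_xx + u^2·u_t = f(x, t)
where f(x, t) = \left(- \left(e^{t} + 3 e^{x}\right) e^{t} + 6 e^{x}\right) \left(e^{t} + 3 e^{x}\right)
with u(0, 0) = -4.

Substitute the ansatz u = A e^{t} + B e^{x} into the left-hand side.
Derivatives of the ansatz:
  u_xx = B e^{x}
  u_t = A e^{t}
Term by term:
  2·u·u_xx = 2 A B e^{t} e^{x} + 2 B^{2} e^{2 x}
  u^2·u_t = A^{3} e^{3 t} + 2 A^{2} B e^{2 t} e^{x} + A B^{2} e^{t} e^{2 x}
So the left-hand side equals
  A^{3} e^{3 t} + 2 A^{2} B e^{2 t} e^{x} + A B^{2} e^{t} e^{2 x} + 2 A B e^{t} e^{x} + 2 B^{2} e^{2 x}
This must equal f(x, t) identically; expanded, f = - e^{3 t} - 6 e^{2 t} e^{x} - 9 e^{t} e^{2 x} + 6 e^{t} e^{x} + 18 e^{2 x}.
Matching coefficients of the independent functions:
  [e^{t} e^{x}]:  2 A B = 6
  [e^{t} e^{2 x}]:  A B^{2} = -9
  [e^{2 t} e^{x}]:  2 A^{2} B = -6
  [e^{3 t}]:  A^{3} = -1
  [e^{2 x}]:  2 B^{2} = 18
Solving: A = -1, B = -3.
Check against the point condition:
  u(0, 0) = -4  ⟹  A + B = -4  ✓
Hence u(x, t) = - e^{t} - 3 e^{x}.

Answer: u(x, t) = - e^{t} - 3 e^{x}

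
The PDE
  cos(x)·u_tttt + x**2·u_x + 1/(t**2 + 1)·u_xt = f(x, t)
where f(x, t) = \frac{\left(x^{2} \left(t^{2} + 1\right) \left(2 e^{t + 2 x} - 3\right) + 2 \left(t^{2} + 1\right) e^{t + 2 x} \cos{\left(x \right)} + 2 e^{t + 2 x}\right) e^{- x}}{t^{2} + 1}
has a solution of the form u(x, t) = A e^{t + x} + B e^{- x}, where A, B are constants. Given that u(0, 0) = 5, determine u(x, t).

Substitute the ansatz u = A e^{t + x} + B e^{- x} into the left-hand side.
Derivatives of the ansatz:
  u_tttt = A e^{t} e^{x}
  u_x = A e^{t} e^{x} - B e^{- x}
  u_xt = A e^{t} e^{x}
Term by term:
  cos(x)·u_tttt = A e^{t} e^{x} \cos{\left(x \right)}
  x**2·u_x = A x^{2} e^{t} e^{x} - B x^{2} e^{- x}
  1/(t**2 + 1)·u_xt = \frac{A e^{t} e^{x}}{t^{2} + 1}
So the left-hand side equals
  A x^{2} e^{t} e^{x} + A e^{t} e^{x} \cos{\left(x \right)} + \frac{A e^{t} e^{x}}{t^{2} + 1} - B x^{2} e^{- x}
This must equal f(x, t) identically; expanded, f = 2 x^{2} e^{t} e^{x} - 3 x^{2} e^{- x} + 2 e^{t} e^{x} \cos{\left(x \right)} + \frac{2 e^{t} e^{x}}{t^{2} + 1}.
Matching coefficients of the independent functions:
  [x^{2} e^{- x}]:  - B = -3
  [x^{2} e^{t} e^{x}, \frac{e^{t} e^{x}}{t^{2} + 1}, e^{t} e^{x} \cos{\left(x \right)}]:  A = 2
Solving: A = 2, B = 3.
Check against the point condition:
  u(0, 0) = 5  ⟹  A + B = 5  ✓
Hence u(x, t) = 2 e^{t + x} + 3 e^{- x}.

Answer: u(x, t) = 2 e^{t + x} + 3 e^{- x}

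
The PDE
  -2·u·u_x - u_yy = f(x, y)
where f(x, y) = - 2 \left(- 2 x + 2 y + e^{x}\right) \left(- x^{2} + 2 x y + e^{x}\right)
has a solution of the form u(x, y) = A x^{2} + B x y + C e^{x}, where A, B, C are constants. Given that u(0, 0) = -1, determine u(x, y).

Substitute the ansatz u = A x^{2} + B x y + C e^{x} into the left-hand side.
Derivatives of the ansatz:
  u_x = 2 A x + B y + C e^{x}
  u_yy = 0
Term by term:
  -2·u·u_x = - 4 A^{2} x^{3} - 6 A B x^{2} y - 2 A C x^{2} e^{x} - 4 A C x e^{x} - 2 B^{2} x y^{2} - 2 B C x y e^{x} - 2 B C y e^{x} - 2 C^{2} e^{2 x}
  -u_yy = 0
So the left-hand side equals
  - 4 A^{2} x^{3} - 6 A B x^{2} y - 2 A C x^{2} e^{x} - 4 A C x e^{x} - 2 B^{2} x y^{2} - 2 B C x y e^{x} - 2 B C y e^{x} - 2 C^{2} e^{2 x}
This must equal f(x, y) identically; expanded, f = - 4 x^{3} + 12 x^{2} y + 2 x^{2} e^{x} - 8 x y^{2} - 4 x y e^{x} + 4 x e^{x} - 4 y e^{x} - 2 e^{2 x}.
Matching coefficients of the independent functions:
  [x^{3}]:  - 4 A^{2} = -4
  [x y^{2}]:  - 2 B^{2} = -8
  [x e^{x}]:  - 4 A C = 4
  [x^{2} y]:  - 6 A B = 12
  [x^{2} e^{x}]:  - 2 A C = 2
  [y e^{x}, x y e^{x}]:  - 2 B C = -4
  [e^{2 x}]:  - 2 C^{2} = -2
These equations allow (A, B, C) = (-1, 2, 1) or (1, -2, -1).
Impose the point condition(s):
  u(0, 0) = -1  ⟹  C = -1
Only A = 1, B = -2, C = -1 satisfies everything.
Hence u(x, y) = x^{2} - 2 x y - e^{x}.

Answer: u(x, y) = x^{2} - 2 x y - e^{x}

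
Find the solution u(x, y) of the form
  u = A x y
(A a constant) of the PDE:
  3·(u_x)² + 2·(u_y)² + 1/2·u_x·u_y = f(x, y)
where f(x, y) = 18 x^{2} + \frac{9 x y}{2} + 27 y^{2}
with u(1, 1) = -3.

Answer: u(x, y) = - 3 x y

Derivation:
Substitute the ansatz u = A x y into the left-hand side.
Derivatives of the ansatz:
  u_x = A y
  u_y = A x
Term by term:
  3·(u_x)² = 3 A^{2} y^{2}
  2·(u_y)² = 2 A^{2} x^{2}
  1/2·u_x·u_y = \frac{A^{2} x y}{2}
So the left-hand side equals
  2 A^{2} x^{2} + \frac{A^{2} x y}{2} + 3 A^{2} y^{2}
This must equal f(x, y) = 18 x^{2} + \frac{9 x y}{2} + 27 y^{2} identically.
Matching coefficients of the independent functions:
  [x^{2}]:  2 A^{2} = 18
  [y^{2}]:  3 A^{2} = 27
  [x y]:  \frac{A^{2}}{2} = \frac{9}{2}
These equations allow (A) = (-3) or (3).
Impose the point condition(s):
  u(1, 1) = -3  ⟹  A = -3
Only A = -3 satisfies everything.
Hence u(x, y) = - 3 x y.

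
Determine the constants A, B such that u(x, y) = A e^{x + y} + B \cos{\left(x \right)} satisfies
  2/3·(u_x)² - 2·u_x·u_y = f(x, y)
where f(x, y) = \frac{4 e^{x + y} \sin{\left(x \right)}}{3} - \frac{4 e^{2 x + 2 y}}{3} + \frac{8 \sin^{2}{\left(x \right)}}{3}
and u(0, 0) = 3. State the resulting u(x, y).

Substitute the ansatz u = A e^{x + y} + B \cos{\left(x \right)} into the left-hand side.
Derivatives of the ansatz:
  u_x = A e^{x} e^{y} - B \sin{\left(x \right)}
  u_y = A e^{x} e^{y}
Term by term:
  2/3·(u_x)² = \frac{2 A^{2} e^{2 x} e^{2 y}}{3} - \frac{4 A B e^{x} e^{y} \sin{\left(x \right)}}{3} + \frac{2 B^{2} \sin^{2}{\left(x \right)}}{3}
  -2·u_x·u_y = - 2 A^{2} e^{2 x} e^{2 y} + 2 A B e^{x} e^{y} \sin{\left(x \right)}
So the left-hand side equals
  - \frac{4 A^{2} e^{2 x} e^{2 y}}{3} + \frac{2 A B e^{x} e^{y} \sin{\left(x \right)}}{3} + \frac{2 B^{2} \sin^{2}{\left(x \right)}}{3}
This must equal f(x, y) identically; expanded, f = - \frac{4 e^{2 x} e^{2 y}}{3} + \frac{4 e^{x} e^{y} \sin{\left(x \right)}}{3} + \frac{8 \sin^{2}{\left(x \right)}}{3}.
Matching coefficients of the independent functions:
  [e^{2 x} e^{2 y}]:  - \frac{4 A^{2}}{3} = - \frac{4}{3}
  [e^{x} e^{y} \sin{\left(x \right)}]:  \frac{2 A B}{3} = \frac{4}{3}
  [\sin^{2}{\left(x \right)}]:  \frac{2 B^{2}}{3} = \frac{8}{3}
These equations allow (A, B) = (-1, -2) or (1, 2).
Impose the point condition(s):
  u(0, 0) = 3  ⟹  A + B = 3
Only A = 1, B = 2 satisfies everything.
Hence u(x, y) = e^{x + y} + 2 \cos{\left(x \right)}.

Answer: u(x, y) = e^{x + y} + 2 \cos{\left(x \right)}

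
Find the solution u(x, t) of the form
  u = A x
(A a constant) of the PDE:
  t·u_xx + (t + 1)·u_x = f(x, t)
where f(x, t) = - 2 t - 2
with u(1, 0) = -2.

Substitute the ansatz u = A x into the left-hand side.
Derivatives of the ansatz:
  u_xx = 0
  u_x = A
Term by term:
  t·u_xx = 0
  (t + 1)·u_x = A t + A
So the left-hand side equals
  A t + A
This must equal f(x, t) = - 2 t - 2 identically.
Matching coefficients of the independent functions:
  [constant term, t]:  A = -2
Solving: A = -2.
Check against the point condition:
  u(1, 0) = -2  ⟹  A = -2  ✓
Hence u(x, t) = - 2 x.

Answer: u(x, t) = - 2 x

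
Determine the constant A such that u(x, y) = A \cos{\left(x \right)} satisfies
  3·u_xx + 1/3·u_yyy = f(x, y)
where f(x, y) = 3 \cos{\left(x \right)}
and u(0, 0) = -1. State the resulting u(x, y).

Substitute the ansatz u = A \cos{\left(x \right)} into the left-hand side.
Derivatives of the ansatz:
  u_xx = - A \cos{\left(x \right)}
  u_yyy = 0
Term by term:
  3·u_xx = - 3 A \cos{\left(x \right)}
  1/3·u_yyy = 0
So the left-hand side equals
  - 3 A \cos{\left(x \right)}
This must equal f(x, y) = 3 \cos{\left(x \right)} identically.
Matching coefficients of the independent functions:
  [\cos{\left(x \right)}]:  - 3 A = 3
Solving: A = -1.
Check against the point condition:
  u(0, 0) = -1  ⟹  A = -1  ✓
Hence u(x, y) = - \cos{\left(x \right)}.

Answer: u(x, y) = - \cos{\left(x \right)}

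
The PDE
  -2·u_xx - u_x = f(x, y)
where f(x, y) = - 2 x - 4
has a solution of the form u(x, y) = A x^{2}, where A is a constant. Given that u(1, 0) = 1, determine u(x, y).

Substitute the ansatz u = A x^{2} into the left-hand side.
Derivatives of the ansatz:
  u_xx = 2 A
  u_x = 2 A x
Term by term:
  -2·u_xx = - 4 A
  -u_x = - 2 A x
So the left-hand side equals
  - 2 A x - 4 A
This must equal f(x, y) = - 2 x - 4 identically.
Matching coefficients of the independent functions:
  [constant term]:  - 4 A = -4
  [x]:  - 2 A = -2
Solving: A = 1.
Check against the point condition:
  u(1, 0) = 1  ⟹  A = 1  ✓
Hence u(x, y) = x^{2}.

Answer: u(x, y) = x^{2}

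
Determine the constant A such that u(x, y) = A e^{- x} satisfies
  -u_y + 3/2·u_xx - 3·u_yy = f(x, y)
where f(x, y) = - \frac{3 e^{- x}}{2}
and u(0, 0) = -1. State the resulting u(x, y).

Answer: u(x, y) = - e^{- x}

Derivation:
Substitute the ansatz u = A e^{- x} into the left-hand side.
Derivatives of the ansatz:
  u_y = 0
  u_xx = A e^{- x}
  u_yy = 0
Term by term:
  -u_y = 0
  3/2·u_xx = \frac{3 A e^{- x}}{2}
  -3·u_yy = 0
So the left-hand side equals
  \frac{3 A e^{- x}}{2}
This must equal f(x, y) = - \frac{3 e^{- x}}{2} identically.
Matching coefficients of the independent functions:
  [e^{- x}]:  \frac{3 A}{2} = - \frac{3}{2}
Solving: A = -1.
Check against the point condition:
  u(0, 0) = -1  ⟹  A = -1  ✓
Hence u(x, y) = - e^{- x}.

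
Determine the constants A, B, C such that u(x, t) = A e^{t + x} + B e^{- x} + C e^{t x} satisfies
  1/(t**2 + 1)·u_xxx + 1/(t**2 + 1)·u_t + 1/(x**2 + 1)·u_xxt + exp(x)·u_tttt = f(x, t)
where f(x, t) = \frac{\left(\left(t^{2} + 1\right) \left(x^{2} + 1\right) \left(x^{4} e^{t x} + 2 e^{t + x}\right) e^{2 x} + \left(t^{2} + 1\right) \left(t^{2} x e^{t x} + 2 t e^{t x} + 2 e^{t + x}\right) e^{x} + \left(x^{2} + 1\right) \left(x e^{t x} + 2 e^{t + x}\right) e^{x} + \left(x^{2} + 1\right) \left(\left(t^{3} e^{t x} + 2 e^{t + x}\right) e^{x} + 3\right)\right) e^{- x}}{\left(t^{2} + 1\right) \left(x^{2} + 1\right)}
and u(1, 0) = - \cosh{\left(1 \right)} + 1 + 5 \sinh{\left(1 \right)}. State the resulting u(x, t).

Substitute the ansatz u = A e^{t + x} + B e^{- x} + C e^{t x} into the left-hand side.
Derivatives of the ansatz:
  u_xxx = A e^{t} e^{x} - B e^{- x} + C t^{3} e^{t x}
  u_t = A e^{t} e^{x} + C x e^{t x}
  u_xxt = A e^{t} e^{x} + C t^{2} x e^{t x} + 2 C t e^{t x}
  u_tttt = A e^{t} e^{x} + C x^{4} e^{t x}
Term by term:
  1/(t**2 + 1)·u_xxx = \frac{A e^{t} e^{x}}{t^{2} + 1} - \frac{B}{t^{2} e^{x} + e^{x}} + \frac{C t^{3} e^{t x}}{t^{2} + 1}
  1/(t**2 + 1)·u_t = \frac{A e^{t} e^{x}}{t^{2} + 1} + \frac{C x e^{t x}}{t^{2} + 1}
  1/(x**2 + 1)·u_xxt = \frac{A e^{t} e^{x}}{x^{2} + 1} + \frac{C t^{2} x e^{t x}}{x^{2} + 1} + \frac{2 C t e^{t x}}{x^{2} + 1}
  exp(x)·u_tttt = A e^{t} e^{2 x} + C x^{4} e^{x} e^{t x}
So the left-hand side equals
  A e^{t} e^{2 x} + \frac{A e^{t} e^{x}}{x^{2} + 1} + \frac{2 A e^{t} e^{x}}{t^{2} + 1} - \frac{B}{t^{2} e^{x} + e^{x}} + \frac{C t^{3} e^{t x}}{t^{2} + 1} + \frac{C t^{2} x e^{t x}}{x^{2} + 1} + \frac{2 C t e^{t x}}{x^{2} + 1} + C x^{4} e^{x} e^{t x} + \frac{C x e^{t x}}{t^{2} + 1}
This must equal f(x, t) identically; expanded, f = \frac{t^{3} e^{t x}}{t^{2} + 1} + \frac{t^{2} x e^{t x}}{x^{2} + 1} + \frac{2 t e^{t x}}{x^{2} + 1} + x^{4} e^{x} e^{t x} + \frac{x e^{t x}}{t^{2} + 1} + 2 e^{t} e^{2 x} + \frac{3}{t^{2} e^{x} + e^{x}} + \frac{2 e^{t} e^{x}}{x^{2} + 1} + \frac{4 e^{t} e^{x}}{t^{2} + 1}.
Matching coefficients of the independent functions:
  [e^{t} e^{2 x}, \frac{e^{t} e^{x}}{x^{2} + 1}]:  A = 2
  [\frac{t e^{t x}}{x^{2} + 1}]:  2 C = 2
  [\frac{t^{3} e^{t x}}{t^{2} + 1}, \frac{x e^{t x}}{t^{2} + 1}, x^{4} e^{x} e^{t x}, \frac{t^{2} x e^{t x}}{x^{2} + 1}]:  C = 1
  [\frac{e^{t} e^{x}}{t^{2} + 1}]:  2 A = 4
  [\frac{1}{t^{2} e^{x} + e^{x}}]:  - B = 3
Solving: A = 2, B = -3, C = 1.
Check against the point condition:
  u(1, 0) = - \cosh{\left(1 \right)} + 1 + 5 \sinh{\left(1 \right)}  ⟹  e A + \frac{B}{e} + C = - \cosh{\left(1 \right)} + 1 + 5 \sinh{\left(1 \right)}  ✓
Hence u(x, t) = e^{t x} + 2 e^{t + x} - 3 e^{- x}.

Answer: u(x, t) = e^{t x} + 2 e^{t + x} - 3 e^{- x}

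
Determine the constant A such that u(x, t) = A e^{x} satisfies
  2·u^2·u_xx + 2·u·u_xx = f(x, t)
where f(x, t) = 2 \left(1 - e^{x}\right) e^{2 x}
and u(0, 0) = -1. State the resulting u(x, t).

Substitute the ansatz u = A e^{x} into the left-hand side.
Derivatives of the ansatz:
  u_xx = A e^{x}
Term by term:
  2·u^2·u_xx = 2 A^{3} e^{3 x}
  2·u·u_xx = 2 A^{2} e^{2 x}
So the left-hand side equals
  2 A^{3} e^{3 x} + 2 A^{2} e^{2 x}
This must equal f(x, t) identically; expanded, f = - 2 e^{3 x} + 2 e^{2 x}.
Matching coefficients of the independent functions:
  [e^{2 x}]:  2 A^{2} = 2
  [e^{3 x}]:  2 A^{3} = -2
Solving: A = -1.
Check against the point condition:
  u(0, 0) = -1  ⟹  A = -1  ✓
Hence u(x, t) = - e^{x}.

Answer: u(x, t) = - e^{x}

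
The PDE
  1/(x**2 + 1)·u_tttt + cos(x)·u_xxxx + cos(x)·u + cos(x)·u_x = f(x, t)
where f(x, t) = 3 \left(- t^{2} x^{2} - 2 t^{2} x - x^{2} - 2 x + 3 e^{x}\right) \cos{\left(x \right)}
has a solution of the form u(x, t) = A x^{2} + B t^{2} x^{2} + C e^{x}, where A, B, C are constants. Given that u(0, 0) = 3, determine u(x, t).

Substitute the ansatz u = A x^{2} + B t^{2} x^{2} + C e^{x} into the left-hand side.
Derivatives of the ansatz:
  u_tttt = 0
  u_xxxx = C e^{x}
  u_x = 2 A x + 2 B t^{2} x + C e^{x}
Term by term:
  1/(x**2 + 1)·u_tttt = 0
  cos(x)·u_xxxx = C e^{x} \cos{\left(x \right)}
  cos(x)·u = A x^{2} \cos{\left(x \right)} + B t^{2} x^{2} \cos{\left(x \right)} + C e^{x} \cos{\left(x \right)}
  cos(x)·u_x = 2 A x \cos{\left(x \right)} + 2 B t^{2} x \cos{\left(x \right)} + C e^{x} \cos{\left(x \right)}
So the left-hand side equals
  A x^{2} \cos{\left(x \right)} + 2 A x \cos{\left(x \right)} + B t^{2} x^{2} \cos{\left(x \right)} + 2 B t^{2} x \cos{\left(x \right)} + 3 C e^{x} \cos{\left(x \right)}
This must equal f(x, t) identically; expanded, f = - 3 t^{2} x^{2} \cos{\left(x \right)} - 6 t^{2} x \cos{\left(x \right)} - 3 x^{2} \cos{\left(x \right)} - 6 x \cos{\left(x \right)} + 9 e^{x} \cos{\left(x \right)}.
Matching coefficients of the independent functions:
  [x \cos{\left(x \right)}]:  2 A = -6
  [x^{2} \cos{\left(x \right)}]:  A = -3
  [e^{x} \cos{\left(x \right)}]:  3 C = 9
  [t^{2} x \cos{\left(x \right)}]:  2 B = -6
  [t^{2} x^{2} \cos{\left(x \right)}]:  B = -3
Solving: A = -3, B = -3, C = 3.
Check against the point condition:
  u(0, 0) = 3  ⟹  C = 3  ✓
Hence u(x, t) = - 3 t^{2} x^{2} - 3 x^{2} + 3 e^{x}.

Answer: u(x, t) = - 3 t^{2} x^{2} - 3 x^{2} + 3 e^{x}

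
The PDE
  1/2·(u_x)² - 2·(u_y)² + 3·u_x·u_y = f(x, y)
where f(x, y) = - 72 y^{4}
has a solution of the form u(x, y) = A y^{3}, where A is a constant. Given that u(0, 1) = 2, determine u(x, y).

Substitute the ansatz u = A y^{3} into the left-hand side.
Derivatives of the ansatz:
  u_x = 0
  u_y = 3 A y^{2}
Term by term:
  1/2·(u_x)² = 0
  -2·(u_y)² = - 18 A^{2} y^{4}
  3·u_x·u_y = 0
So the left-hand side equals
  - 18 A^{2} y^{4}
This must equal f(x, y) = - 72 y^{4} identically.
Matching coefficients of the independent functions:
  [y^{4}]:  - 18 A^{2} = -72
These equations allow (A) = (-2) or (2).
Impose the point condition(s):
  u(0, 1) = 2  ⟹  A = 2
Only A = 2 satisfies everything.
Hence u(x, y) = 2 y^{3}.

Answer: u(x, y) = 2 y^{3}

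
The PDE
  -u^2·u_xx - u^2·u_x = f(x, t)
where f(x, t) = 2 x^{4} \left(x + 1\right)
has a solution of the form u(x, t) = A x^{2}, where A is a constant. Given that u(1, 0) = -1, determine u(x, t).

Substitute the ansatz u = A x^{2} into the left-hand side.
Derivatives of the ansatz:
  u_xx = 2 A
  u_x = 2 A x
Term by term:
  -u^2·u_xx = - 2 A^{3} x^{4}
  -u^2·u_x = - 2 A^{3} x^{5}
So the left-hand side equals
  - 2 A^{3} x^{5} - 2 A^{3} x^{4}
This must equal f(x, t) identically; expanded, f = 2 x^{5} + 2 x^{4}.
Matching coefficients of the independent functions:
  [x^{4}, x^{5}]:  - 2 A^{3} = 2
Solving: A = -1.
Check against the point condition:
  u(1, 0) = -1  ⟹  A = -1  ✓
Hence u(x, t) = - x^{2}.

Answer: u(x, t) = - x^{2}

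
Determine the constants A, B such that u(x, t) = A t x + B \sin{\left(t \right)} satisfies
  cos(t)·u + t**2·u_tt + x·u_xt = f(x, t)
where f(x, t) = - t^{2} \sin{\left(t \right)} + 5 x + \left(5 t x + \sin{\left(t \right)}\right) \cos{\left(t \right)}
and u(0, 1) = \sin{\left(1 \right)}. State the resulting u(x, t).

Substitute the ansatz u = A t x + B \sin{\left(t \right)} into the left-hand side.
Derivatives of the ansatz:
  u_tt = - B \sin{\left(t \right)}
  u_xt = A
Term by term:
  cos(t)·u = A t x \cos{\left(t \right)} + B \sin{\left(t \right)} \cos{\left(t \right)}
  t**2·u_tt = - B t^{2} \sin{\left(t \right)}
  x·u_xt = A x
So the left-hand side equals
  A t x \cos{\left(t \right)} + A x - B t^{2} \sin{\left(t \right)} + B \sin{\left(t \right)} \cos{\left(t \right)}
This must equal f(x, t) identically; expanded, f = - t^{2} \sin{\left(t \right)} + 5 t x \cos{\left(t \right)} + 5 x + \sin{\left(t \right)} \cos{\left(t \right)}.
Matching coefficients of the independent functions:
  [x, t x \cos{\left(t \right)}]:  A = 5
  [t^{2} \sin{\left(t \right)}]:  - B = -1
  [\sin{\left(t \right)} \cos{\left(t \right)}]:  B = 1
Solving: A = 5, B = 1.
Check against the point condition:
  u(0, 1) = \sin{\left(1 \right)}  ⟹  B \sin{\left(1 \right)} = \sin{\left(1 \right)}  ✓
Hence u(x, t) = 5 t x + \sin{\left(t \right)}.

Answer: u(x, t) = 5 t x + \sin{\left(t \right)}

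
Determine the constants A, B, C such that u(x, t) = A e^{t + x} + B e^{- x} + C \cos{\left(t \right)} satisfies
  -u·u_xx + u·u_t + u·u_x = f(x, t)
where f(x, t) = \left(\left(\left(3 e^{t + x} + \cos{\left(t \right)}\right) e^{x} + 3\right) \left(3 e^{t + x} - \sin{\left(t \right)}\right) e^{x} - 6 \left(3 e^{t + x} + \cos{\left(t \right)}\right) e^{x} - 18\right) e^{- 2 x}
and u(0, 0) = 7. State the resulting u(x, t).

Answer: u(x, t) = 3 e^{t + x} + \cos{\left(t \right)} + 3 e^{- x}

Derivation:
Substitute the ansatz u = A e^{t + x} + B e^{- x} + C \cos{\left(t \right)} into the left-hand side.
Derivatives of the ansatz:
  u_xx = A e^{t} e^{x} + B e^{- x}
  u_t = A e^{t} e^{x} - C \sin{\left(t \right)}
  u_x = A e^{t} e^{x} - B e^{- x}
Term by term:
  -u·u_xx = - A^{2} e^{2 t} e^{2 x} - 2 A B e^{t} - A C e^{t} e^{x} \cos{\left(t \right)} - B^{2} e^{- 2 x} - B C e^{- x} \cos{\left(t \right)}
  u·u_t = A^{2} e^{2 t} e^{2 x} + A B e^{t} - A C e^{t} e^{x} \sin{\left(t \right)} + A C e^{t} e^{x} \cos{\left(t \right)} - B C e^{- x} \sin{\left(t \right)} - C^{2} \sin{\left(t \right)} \cos{\left(t \right)}
  u·u_x = A^{2} e^{2 t} e^{2 x} + A C e^{t} e^{x} \cos{\left(t \right)} - B^{2} e^{- 2 x} - B C e^{- x} \cos{\left(t \right)}
So the left-hand side equals
  A^{2} e^{2 t} e^{2 x} - A B e^{t} - A C e^{t} e^{x} \sin{\left(t \right)} + A C e^{t} e^{x} \cos{\left(t \right)} - 2 B^{2} e^{- 2 x} - B C e^{- x} \sin{\left(t \right)} - 2 B C e^{- x} \cos{\left(t \right)} - C^{2} \sin{\left(t \right)} \cos{\left(t \right)}
This must equal f(x, t) identically; expanded, f = 9 e^{2 t} e^{2 x} - 3 e^{t} e^{x} \sin{\left(t \right)} + 3 e^{t} e^{x} \cos{\left(t \right)} - 9 e^{t} - \sin{\left(t \right)} \cos{\left(t \right)} - 3 e^{- x} \sin{\left(t \right)} - 6 e^{- x} \cos{\left(t \right)} - 18 e^{- 2 x}.
Matching coefficients of the independent functions:
  [e^{2 t} e^{2 x}]:  A^{2} = 9
  [e^{- x} \sin{\left(t \right)}]:  - B C = -3
  [e^{- x} \cos{\left(t \right)}]:  - 2 B C = -6
  [\sin{\left(t \right)} \cos{\left(t \right)}]:  - C^{2} = -1
  [e^{t} e^{x} \sin{\left(t \right)}]:  - A C = -3
  [e^{t} e^{x} \cos{\left(t \right)}]:  A C = 3
  [e^{t}]:  - A B = -9
  [e^{- 2 x}]:  - 2 B^{2} = -18
These equations allow (A, B, C) = (-3, -3, -1) or (3, 3, 1).
Impose the point condition(s):
  u(0, 0) = 7  ⟹  A + B + C = 7
Only A = 3, B = 3, C = 1 satisfies everything.
Hence u(x, t) = 3 e^{t + x} + \cos{\left(t \right)} + 3 e^{- x}.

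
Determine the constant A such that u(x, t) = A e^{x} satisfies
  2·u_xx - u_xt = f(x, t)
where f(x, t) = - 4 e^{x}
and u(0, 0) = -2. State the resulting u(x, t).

Substitute the ansatz u = A e^{x} into the left-hand side.
Derivatives of the ansatz:
  u_xx = A e^{x}
  u_xt = 0
Term by term:
  2·u_xx = 2 A e^{x}
  -u_xt = 0
So the left-hand side equals
  2 A e^{x}
This must equal f(x, t) = - 4 e^{x} identically.
Matching coefficients of the independent functions:
  [e^{x}]:  2 A = -4
Solving: A = -2.
Check against the point condition:
  u(0, 0) = -2  ⟹  A = -2  ✓
Hence u(x, t) = - 2 e^{x}.

Answer: u(x, t) = - 2 e^{x}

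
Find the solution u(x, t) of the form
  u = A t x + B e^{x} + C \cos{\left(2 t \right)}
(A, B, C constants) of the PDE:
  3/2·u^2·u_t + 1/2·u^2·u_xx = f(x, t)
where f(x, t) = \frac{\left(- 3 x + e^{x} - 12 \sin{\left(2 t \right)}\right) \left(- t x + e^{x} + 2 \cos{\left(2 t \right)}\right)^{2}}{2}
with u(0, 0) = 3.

Substitute the ansatz u = A t x + B e^{x} + C \cos{\left(2 t \right)} into the left-hand side.
Derivatives of the ansatz:
  u_t = A x - 2 C \sin{\left(2 t \right)}
  u_xx = B e^{x}
Term by term:
  3/2·u^2·u_t = \frac{3 A^{3} t^{2} x^{3}}{2} + 3 A^{2} B t x^{2} e^{x} - 3 A^{2} C t^{2} x^{2} \sin{\left(2 t \right)} + 3 A^{2} C t x^{2} \cos{\left(2 t \right)} + \frac{3 A B^{2} x e^{2 x}}{2} - 6 A B C t x e^{x} \sin{\left(2 t \right)} + 3 A B C x e^{x} \cos{\left(2 t \right)} - 6 A C^{2} t x \sin{\left(2 t \right)} \cos{\left(2 t \right)} + \frac{3 A C^{2} x \cos^{2}{\left(2 t \right)}}{2} - 3 B^{2} C e^{2 x} \sin{\left(2 t \right)} - 6 B C^{2} e^{x} \sin{\left(2 t \right)} \cos{\left(2 t \right)} - 3 C^{3} \sin{\left(2 t \right)} \cos^{2}{\left(2 t \right)}
  1/2·u^2·u_xx = \frac{A^{2} B t^{2} x^{2} e^{x}}{2} + A B^{2} t x e^{2 x} + A B C t x e^{x} \cos{\left(2 t \right)} + \frac{B^{3} e^{3 x}}{2} + B^{2} C e^{2 x} \cos{\left(2 t \right)} + \frac{B C^{2} e^{x} \cos^{2}{\left(2 t \right)}}{2}
So the left-hand side equals
  \frac{3 A^{3} t^{2} x^{3}}{2} + \frac{A^{2} B t^{2} x^{2} e^{x}}{2} + 3 A^{2} B t x^{2} e^{x} - 3 A^{2} C t^{2} x^{2} \sin{\left(2 t \right)} + 3 A^{2} C t x^{2} \cos{\left(2 t \right)} + A B^{2} t x e^{2 x} + \frac{3 A B^{2} x e^{2 x}}{2} - 6 A B C t x e^{x} \sin{\left(2 t \right)} + A B C t x e^{x} \cos{\left(2 t \right)} + 3 A B C x e^{x} \cos{\left(2 t \right)} - 6 A C^{2} t x \sin{\left(2 t \right)} \cos{\left(2 t \right)} + \frac{3 A C^{2} x \cos^{2}{\left(2 t \right)}}{2} + \frac{B^{3} e^{3 x}}{2} - 3 B^{2} C e^{2 x} \sin{\left(2 t \right)} + B^{2} C e^{2 x} \cos{\left(2 t \right)} - 6 B C^{2} e^{x} \sin{\left(2 t \right)} \cos{\left(2 t \right)} + \frac{B C^{2} e^{x} \cos^{2}{\left(2 t \right)}}{2} - 3 C^{3} \sin{\left(2 t \right)} \cos^{2}{\left(2 t \right)}
This must equal f(x, t) identically; expanded, f = - \frac{3 t^{2} x^{3}}{2} + \frac{t^{2} x^{2} e^{x}}{2} - 6 t^{2} x^{2} \sin{\left(2 t \right)} + 3 t x^{2} e^{x} + 6 t x^{2} \cos{\left(2 t \right)} - t x e^{2 x} + 12 t x e^{x} \sin{\left(2 t \right)} - 2 t x e^{x} \cos{\left(2 t \right)} + 24 t x \sin{\left(2 t \right)} \cos{\left(2 t \right)} - \frac{3 x e^{2 x}}{2} - 6 x e^{x} \cos{\left(2 t \right)} - 6 x \cos^{2}{\left(2 t \right)} + \frac{e^{3 x}}{2} - 6 e^{2 x} \sin{\left(2 t \right)} + 2 e^{2 x} \cos{\left(2 t \right)} - 24 e^{x} \sin{\left(2 t \right)} \cos{\left(2 t \right)} + 2 e^{x} \cos^{2}{\left(2 t \right)} - 24 \sin{\left(2 t \right)} \cos^{2}{\left(2 t \right)}.
Matching coefficients of the independent functions:
(each divided by its leading coefficient; functions giving the same equation are listed together)
  [t^{2} x^{3}]:  A^{3} + 1 = 0
  [x e^{2 x}, t x e^{2 x}]:  A B^{2} + 1 = 0
  [x \cos^{2}{\left(2 t \right)}, t x \sin{\left(2 t \right)} \cos{\left(2 t \right)}]:  A C^{2} + 4 = 0
  [e^{x} \cos^{2}{\left(2 t \right)}, e^{x} \sin{\left(2 t \right)} \cos{\left(2 t \right)}]:  B C^{2} - 4 = 0
  [e^{2 x} \sin{\left(2 t \right)}, e^{2 x} \cos{\left(2 t \right)}]:  B^{2} C - 2 = 0
  [\sin{\left(2 t \right)} \cos^{2}{\left(2 t \right)}]:  C^{3} - 8 = 0
  [t x^{2} e^{x}, t^{2} x^{2} e^{x}]:  A^{2} B - 1 = 0
  [t x^{2} \cos{\left(2 t \right)}, t^{2} x^{2} \sin{\left(2 t \right)}]:  A^{2} C - 2 = 0
  [x e^{x} \cos{\left(2 t \right)}, t x e^{x} \sin{\left(2 t \right)}, t x e^{x} \cos{\left(2 t \right)}]:  A B C + 2 = 0
  [e^{3 x}]:  B^{3} - 1 = 0
Solving: A = -1, B = 1, C = 2.
Check against the point condition:
  u(0, 0) = 3  ⟹  B + C = 3  ✓
Hence u(x, t) = - t x + e^{x} + 2 \cos{\left(2 t \right)}.

Answer: u(x, t) = - t x + e^{x} + 2 \cos{\left(2 t \right)}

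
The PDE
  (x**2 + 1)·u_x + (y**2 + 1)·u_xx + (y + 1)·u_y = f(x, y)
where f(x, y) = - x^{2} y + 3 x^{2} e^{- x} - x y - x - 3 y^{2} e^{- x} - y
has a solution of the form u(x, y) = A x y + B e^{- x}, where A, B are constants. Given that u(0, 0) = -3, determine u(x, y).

Substitute the ansatz u = A x y + B e^{- x} into the left-hand side.
Derivatives of the ansatz:
  u_x = A y - B e^{- x}
  u_xx = B e^{- x}
  u_y = A x
Term by term:
  (x**2 + 1)·u_x = A x^{2} y + A y - B x^{2} e^{- x} - B e^{- x}
  (y**2 + 1)·u_xx = B y^{2} e^{- x} + B e^{- x}
  (y + 1)·u_y = A x y + A x
So the left-hand side equals
  A x^{2} y + A x y + A x + A y - B x^{2} e^{- x} + B y^{2} e^{- x}
This must equal f(x, y) = - x^{2} y + 3 x^{2} e^{- x} - x y - x - 3 y^{2} e^{- x} - y identically.
Matching coefficients of the independent functions:
  [x, y, x y, x^{2} y]:  A = -1
  [x^{2} e^{- x}]:  - B = 3
  [y^{2} e^{- x}]:  B = -3
Solving: A = -1, B = -3.
Check against the point condition:
  u(0, 0) = -3  ⟹  B = -3  ✓
Hence u(x, y) = - x y - 3 e^{- x}.

Answer: u(x, y) = - x y - 3 e^{- x}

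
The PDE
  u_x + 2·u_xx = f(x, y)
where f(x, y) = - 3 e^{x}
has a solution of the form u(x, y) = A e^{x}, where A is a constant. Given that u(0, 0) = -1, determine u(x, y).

Substitute the ansatz u = A e^{x} into the left-hand side.
Derivatives of the ansatz:
  u_x = A e^{x}
  u_xx = A e^{x}
Term by term:
  u_x = A e^{x}
  2·u_xx = 2 A e^{x}
So the left-hand side equals
  3 A e^{x}
This must equal f(x, y) = - 3 e^{x} identically.
Matching coefficients of the independent functions:
  [e^{x}]:  3 A = -3
Solving: A = -1.
Check against the point condition:
  u(0, 0) = -1  ⟹  A = -1  ✓
Hence u(x, y) = - e^{x}.

Answer: u(x, y) = - e^{x}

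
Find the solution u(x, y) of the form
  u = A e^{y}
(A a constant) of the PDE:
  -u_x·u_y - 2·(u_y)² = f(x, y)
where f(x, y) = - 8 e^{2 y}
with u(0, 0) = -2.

Substitute the ansatz u = A e^{y} into the left-hand side.
Derivatives of the ansatz:
  u_x = 0
  u_y = A e^{y}
Term by term:
  -u_x·u_y = 0
  -2·(u_y)² = - 2 A^{2} e^{2 y}
So the left-hand side equals
  - 2 A^{2} e^{2 y}
This must equal f(x, y) = - 8 e^{2 y} identically.
Matching coefficients of the independent functions:
  [e^{2 y}]:  - 2 A^{2} = -8
These equations allow (A) = (-2) or (2).
Impose the point condition(s):
  u(0, 0) = -2  ⟹  A = -2
Only A = -2 satisfies everything.
Hence u(x, y) = - 2 e^{y}.

Answer: u(x, y) = - 2 e^{y}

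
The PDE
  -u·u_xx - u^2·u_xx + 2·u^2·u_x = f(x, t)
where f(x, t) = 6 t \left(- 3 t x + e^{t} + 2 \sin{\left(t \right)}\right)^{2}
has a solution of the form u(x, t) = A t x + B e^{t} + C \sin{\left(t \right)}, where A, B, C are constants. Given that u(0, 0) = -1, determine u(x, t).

Substitute the ansatz u = A t x + B e^{t} + C \sin{\left(t \right)} into the left-hand side.
Derivatives of the ansatz:
  u_xx = 0
  u_x = A t
Term by term:
  -u·u_xx = 0
  -u^2·u_xx = 0
  2·u^2·u_x = 2 A^{3} t^{3} x^{2} + 4 A^{2} B t^{2} x e^{t} + 4 A^{2} C t^{2} x \sin{\left(t \right)} + 2 A B^{2} t e^{2 t} + 4 A B C t e^{t} \sin{\left(t \right)} + 2 A C^{2} t \sin^{2}{\left(t \right)}
So the left-hand side equals
  2 A^{3} t^{3} x^{2} + 4 A^{2} B t^{2} x e^{t} + 4 A^{2} C t^{2} x \sin{\left(t \right)} + 2 A B^{2} t e^{2 t} + 4 A B C t e^{t} \sin{\left(t \right)} + 2 A C^{2} t \sin^{2}{\left(t \right)}
This must equal f(x, t) identically; expanded, f = 54 t^{3} x^{2} - 36 t^{2} x e^{t} - 72 t^{2} x \sin{\left(t \right)} + 6 t e^{2 t} + 24 t e^{t} \sin{\left(t \right)} + 24 t \sin^{2}{\left(t \right)}.
Matching coefficients of the independent functions:
  [t e^{2 t}]:  2 A B^{2} = 6
  [t \sin^{2}{\left(t \right)}]:  2 A C^{2} = 24
  [t^{3} x^{2}]:  2 A^{3} = 54
  [t e^{t} \sin{\left(t \right)}]:  4 A B C = 24
  [t^{2} x e^{t}]:  4 A^{2} B = -36
  [t^{2} x \sin{\left(t \right)}]:  4 A^{2} C = -72
Solving: A = 3, B = -1, C = -2.
Check against the point condition:
  u(0, 0) = -1  ⟹  B = -1  ✓
Hence u(x, t) = 3 t x - e^{t} - 2 \sin{\left(t \right)}.

Answer: u(x, t) = 3 t x - e^{t} - 2 \sin{\left(t \right)}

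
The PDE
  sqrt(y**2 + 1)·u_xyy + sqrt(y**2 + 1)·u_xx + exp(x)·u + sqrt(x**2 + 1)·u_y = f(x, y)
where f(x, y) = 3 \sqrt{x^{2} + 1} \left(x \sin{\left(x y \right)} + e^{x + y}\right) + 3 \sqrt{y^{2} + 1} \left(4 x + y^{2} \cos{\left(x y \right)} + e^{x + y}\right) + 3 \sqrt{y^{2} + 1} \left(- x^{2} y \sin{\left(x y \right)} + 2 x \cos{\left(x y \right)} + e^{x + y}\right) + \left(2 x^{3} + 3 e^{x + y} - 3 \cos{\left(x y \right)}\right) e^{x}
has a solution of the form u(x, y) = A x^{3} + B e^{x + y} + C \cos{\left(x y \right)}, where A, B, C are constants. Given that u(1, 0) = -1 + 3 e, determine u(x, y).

Answer: u(x, y) = 2 x^{3} + 3 e^{x + y} - 3 \cos{\left(x y \right)}

Derivation:
Substitute the ansatz u = A x^{3} + B e^{x + y} + C \cos{\left(x y \right)} into the left-hand side.
Derivatives of the ansatz:
  u_xyy = B e^{x} e^{y} + C x^{2} y \sin{\left(x y \right)} - 2 C x \cos{\left(x y \right)}
  u_xx = 6 A x + B e^{x} e^{y} - C y^{2} \cos{\left(x y \right)}
  u_y = B e^{x} e^{y} - C x \sin{\left(x y \right)}
Term by term:
  sqrt(y**2 + 1)·u_xyy = B \sqrt{y^{2} + 1} e^{x} e^{y} + C x^{2} y \sqrt{y^{2} + 1} \sin{\left(x y \right)} - 2 C x \sqrt{y^{2} + 1} \cos{\left(x y \right)}
  sqrt(y**2 + 1)·u_xx = 6 A x \sqrt{y^{2} + 1} + B \sqrt{y^{2} + 1} e^{x} e^{y} - C y^{2} \sqrt{y^{2} + 1} \cos{\left(x y \right)}
  exp(x)·u = A x^{3} e^{x} + B e^{2 x} e^{y} + C e^{x} \cos{\left(x y \right)}
  sqrt(x**2 + 1)·u_y = B \sqrt{x^{2} + 1} e^{x} e^{y} - C x \sqrt{x^{2} + 1} \sin{\left(x y \right)}
So the left-hand side equals
  A x^{3} e^{x} + 6 A x \sqrt{y^{2} + 1} + B \sqrt{x^{2} + 1} e^{x} e^{y} + 2 B \sqrt{y^{2} + 1} e^{x} e^{y} + B e^{2 x} e^{y} + C x^{2} y \sqrt{y^{2} + 1} \sin{\left(x y \right)} - C x \sqrt{x^{2} + 1} \sin{\left(x y \right)} - 2 C x \sqrt{y^{2} + 1} \cos{\left(x y \right)} - C y^{2} \sqrt{y^{2} + 1} \cos{\left(x y \right)} + C e^{x} \cos{\left(x y \right)}
This must equal f(x, y) identically; expanded, f = 2 x^{3} e^{x} - 3 x^{2} y \sqrt{y^{2} + 1} \sin{\left(x y \right)} + 3 x \sqrt{x^{2} + 1} \sin{\left(x y \right)} + 6 x \sqrt{y^{2} + 1} \cos{\left(x y \right)} + 12 x \sqrt{y^{2} + 1} + 3 y^{2} \sqrt{y^{2} + 1} \cos{\left(x y \right)} + 3 \sqrt{x^{2} + 1} e^{x} e^{y} + 6 \sqrt{y^{2} + 1} e^{x} e^{y} + 3 e^{2 x} e^{y} - 3 e^{x} \cos{\left(x y \right)}.
Matching coefficients of the independent functions:
  [x \sqrt{y^{2} + 1}]:  6 A = 12
  [x^{3} e^{x}]:  A = 2
  [e^{x} \cos{\left(x y \right)}, x^{2} y \sqrt{y^{2} + 1} \sin{\left(x y \right)}]:  C = -3
  [e^{2 x} e^{y}, \sqrt{x^{2} + 1} e^{x} e^{y}]:  B = 3
  [x \sqrt{x^{2} + 1} \sin{\left(x y \right)}, y^{2} \sqrt{y^{2} + 1} \cos{\left(x y \right)}]:  - C = 3
  [x \sqrt{y^{2} + 1} \cos{\left(x y \right)}]:  - 2 C = 6
  [\sqrt{y^{2} + 1} e^{x} e^{y}]:  2 B = 6
Solving: A = 2, B = 3, C = -3.
Check against the point condition:
  u(1, 0) = -1 + 3 e  ⟹  A + e B + C = -1 + 3 e  ✓
Hence u(x, y) = 2 x^{3} + 3 e^{x + y} - 3 \cos{\left(x y \right)}.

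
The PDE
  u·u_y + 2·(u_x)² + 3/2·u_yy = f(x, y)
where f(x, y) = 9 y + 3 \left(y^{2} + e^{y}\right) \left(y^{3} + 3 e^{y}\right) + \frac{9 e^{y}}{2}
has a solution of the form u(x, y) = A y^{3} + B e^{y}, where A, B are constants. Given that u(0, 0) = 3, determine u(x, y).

Answer: u(x, y) = y^{3} + 3 e^{y}

Derivation:
Substitute the ansatz u = A y^{3} + B e^{y} into the left-hand side.
Derivatives of the ansatz:
  u_y = 3 A y^{2} + B e^{y}
  u_x = 0
  u_yy = 6 A y + B e^{y}
Term by term:
  u·u_y = 3 A^{2} y^{5} + A B y^{3} e^{y} + 3 A B y^{2} e^{y} + B^{2} e^{2 y}
  2·(u_x)² = 0
  3/2·u_yy = 9 A y + \frac{3 B e^{y}}{2}
So the left-hand side equals
  3 A^{2} y^{5} + A B y^{3} e^{y} + 3 A B y^{2} e^{y} + 9 A y + B^{2} e^{2 y} + \frac{3 B e^{y}}{2}
This must equal f(x, y) identically; expanded, f = 3 y^{5} + 3 y^{3} e^{y} + 9 y^{2} e^{y} + 9 y + 9 e^{2 y} + \frac{9 e^{y}}{2}.
Matching coefficients of the independent functions:
  [y]:  9 A = 9
  [y^{5}]:  3 A^{2} = 3
  [y^{2} e^{y}]:  3 A B = 9
  [y^{3} e^{y}]:  A B = 3
  [e^{y}]:  \frac{3 B}{2} = \frac{9}{2}
  [e^{2 y}]:  B^{2} = 9
Solving: A = 1, B = 3.
Check against the point condition:
  u(0, 0) = 3  ⟹  B = 3  ✓
Hence u(x, y) = y^{3} + 3 e^{y}.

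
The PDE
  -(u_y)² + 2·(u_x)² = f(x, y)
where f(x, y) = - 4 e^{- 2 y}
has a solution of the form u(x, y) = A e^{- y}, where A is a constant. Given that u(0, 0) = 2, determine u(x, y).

Substitute the ansatz u = A e^{- y} into the left-hand side.
Derivatives of the ansatz:
  u_y = - A e^{- y}
  u_x = 0
Term by term:
  -(u_y)² = - A^{2} e^{- 2 y}
  2·(u_x)² = 0
So the left-hand side equals
  - A^{2} e^{- 2 y}
This must equal f(x, y) = - 4 e^{- 2 y} identically.
Matching coefficients of the independent functions:
  [e^{- 2 y}]:  - A^{2} = -4
These equations allow (A) = (-2) or (2).
Impose the point condition(s):
  u(0, 0) = 2  ⟹  A = 2
Only A = 2 satisfies everything.
Hence u(x, y) = 2 e^{- y}.

Answer: u(x, y) = 2 e^{- y}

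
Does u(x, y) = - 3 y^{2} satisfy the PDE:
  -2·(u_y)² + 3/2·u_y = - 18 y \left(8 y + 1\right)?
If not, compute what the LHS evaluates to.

Evaluate each term of the left-hand side for u = - 3 y^{2}.
Derivatives:
  u_y = - 6 y
Terms:
  -2·(u_y)² = - 72 y^{2}
  3/2·u_y = - 9 y
Sum: LHS = 9 y \left(- 8 y - 1\right)
Given right-hand side: - 18 y \left(8 y + 1\right). Difference LHS − RHS = 9 y \left(8 y + 1\right) ≠ 0, so u is not a solution.

Answer: No, the LHS evaluates to 9 y \left(- 8 y - 1\right)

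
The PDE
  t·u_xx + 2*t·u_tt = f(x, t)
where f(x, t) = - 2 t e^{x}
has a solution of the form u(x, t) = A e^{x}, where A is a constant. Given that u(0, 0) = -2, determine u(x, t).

Substitute the ansatz u = A e^{x} into the left-hand side.
Derivatives of the ansatz:
  u_xx = A e^{x}
  u_tt = 0
Term by term:
  t·u_xx = A t e^{x}
  2*t·u_tt = 0
So the left-hand side equals
  A t e^{x}
This must equal f(x, t) = - 2 t e^{x} identically.
Matching coefficients of the independent functions:
  [t e^{x}]:  A = -2
Solving: A = -2.
Check against the point condition:
  u(0, 0) = -2  ⟹  A = -2  ✓
Hence u(x, t) = - 2 e^{x}.

Answer: u(x, t) = - 2 e^{x}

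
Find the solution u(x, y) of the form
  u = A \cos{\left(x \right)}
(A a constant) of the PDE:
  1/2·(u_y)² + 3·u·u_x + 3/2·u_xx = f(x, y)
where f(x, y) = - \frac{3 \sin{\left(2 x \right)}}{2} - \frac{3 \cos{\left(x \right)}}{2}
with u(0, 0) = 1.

Substitute the ansatz u = A \cos{\left(x \right)} into the left-hand side.
Derivatives of the ansatz:
  u_y = 0
  u_x = - A \sin{\left(x \right)}
  u_xx = - A \cos{\left(x \right)}
Term by term:
  1/2·(u_y)² = 0
  3·u·u_x = - 3 A^{2} \sin{\left(x \right)} \cos{\left(x \right)}
  3/2·u_xx = - \frac{3 A \cos{\left(x \right)}}{2}
So the left-hand side equals
  - 3 A^{2} \sin{\left(x \right)} \cos{\left(x \right)} - \frac{3 A \cos{\left(x \right)}}{2}
This must equal f(x, y) identically; expanded, f = - 3 \sin{\left(x \right)} \cos{\left(x \right)} - \frac{3 \cos{\left(x \right)}}{2}.
Matching coefficients of the independent functions:
  [\sin{\left(x \right)} \cos{\left(x \right)}]:  - 3 A^{2} = -3
  [\cos{\left(x \right)}]:  - \frac{3 A}{2} = - \frac{3}{2}
Solving: A = 1.
Check against the point condition:
  u(0, 0) = 1  ⟹  A = 1  ✓
Hence u(x, y) = \cos{\left(x \right)}.

Answer: u(x, y) = \cos{\left(x \right)}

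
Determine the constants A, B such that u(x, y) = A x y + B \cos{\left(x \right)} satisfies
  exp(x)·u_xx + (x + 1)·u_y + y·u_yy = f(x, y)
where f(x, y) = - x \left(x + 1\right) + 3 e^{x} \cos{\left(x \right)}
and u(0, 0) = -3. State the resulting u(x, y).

Substitute the ansatz u = A x y + B \cos{\left(x \right)} into the left-hand side.
Derivatives of the ansatz:
  u_xx = - B \cos{\left(x \right)}
  u_y = A x
  u_yy = 0
Term by term:
  exp(x)·u_xx = - B e^{x} \cos{\left(x \right)}
  (x + 1)·u_y = A x^{2} + A x
  y·u_yy = 0
So the left-hand side equals
  A x^{2} + A x - B e^{x} \cos{\left(x \right)}
This must equal f(x, y) identically; expanded, f = - x^{2} - x + 3 e^{x} \cos{\left(x \right)}.
Matching coefficients of the independent functions:
  [x, x^{2}]:  A = -1
  [e^{x} \cos{\left(x \right)}]:  - B = 3
Solving: A = -1, B = -3.
Check against the point condition:
  u(0, 0) = -3  ⟹  B = -3  ✓
Hence u(x, y) = - x y - 3 \cos{\left(x \right)}.

Answer: u(x, y) = - x y - 3 \cos{\left(x \right)}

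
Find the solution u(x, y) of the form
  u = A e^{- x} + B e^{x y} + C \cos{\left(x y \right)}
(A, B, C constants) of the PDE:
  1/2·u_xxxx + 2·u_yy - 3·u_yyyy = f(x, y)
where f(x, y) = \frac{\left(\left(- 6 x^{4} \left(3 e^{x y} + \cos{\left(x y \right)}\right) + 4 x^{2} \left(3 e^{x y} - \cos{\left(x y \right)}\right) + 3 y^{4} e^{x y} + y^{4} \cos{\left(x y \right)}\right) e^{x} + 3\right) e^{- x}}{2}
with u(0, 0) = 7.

Substitute the ansatz u = A e^{- x} + B e^{x y} + C \cos{\left(x y \right)} into the left-hand side.
Derivatives of the ansatz:
  u_xxxx = A e^{- x} + B y^{4} e^{x y} + C y^{4} \cos{\left(x y \right)}
  u_yy = B x^{2} e^{x y} - C x^{2} \cos{\left(x y \right)}
  u_yyyy = B x^{4} e^{x y} + C x^{4} \cos{\left(x y \right)}
Term by term:
  1/2·u_xxxx = \frac{A e^{- x}}{2} + \frac{B y^{4} e^{x y}}{2} + \frac{C y^{4} \cos{\left(x y \right)}}{2}
  2·u_yy = 2 B x^{2} e^{x y} - 2 C x^{2} \cos{\left(x y \right)}
  -3·u_yyyy = - 3 B x^{4} e^{x y} - 3 C x^{4} \cos{\left(x y \right)}
So the left-hand side equals
  \frac{A e^{- x}}{2} - 3 B x^{4} e^{x y} + 2 B x^{2} e^{x y} + \frac{B y^{4} e^{x y}}{2} - 3 C x^{4} \cos{\left(x y \right)} - 2 C x^{2} \cos{\left(x y \right)} + \frac{C y^{4} \cos{\left(x y \right)}}{2}
This must equal f(x, y) identically; expanded, f = - 9 x^{4} e^{x y} - 3 x^{4} \cos{\left(x y \right)} + 6 x^{2} e^{x y} - 2 x^{2} \cos{\left(x y \right)} + \frac{3 y^{4} e^{x y}}{2} + \frac{y^{4} \cos{\left(x y \right)}}{2} + \frac{3 e^{- x}}{2}.
Matching coefficients of the independent functions:
  [x^{2} e^{x y}]:  2 B = 6
  [x^{2} \cos{\left(x y \right)}]:  - 2 C = -2
  [x^{4} e^{x y}]:  - 3 B = -9
  [x^{4} \cos{\left(x y \right)}]:  - 3 C = -3
  [y^{4} e^{x y}]:  \frac{B}{2} = \frac{3}{2}
  [y^{4} \cos{\left(x y \right)}]:  \frac{C}{2} = \frac{1}{2}
  [e^{- x}]:  \frac{A}{2} = \frac{3}{2}
Solving: A = 3, B = 3, C = 1.
Check against the point condition:
  u(0, 0) = 7  ⟹  A + B + C = 7  ✓
Hence u(x, y) = 3 e^{x y} + \cos{\left(x y \right)} + 3 e^{- x}.

Answer: u(x, y) = 3 e^{x y} + \cos{\left(x y \right)} + 3 e^{- x}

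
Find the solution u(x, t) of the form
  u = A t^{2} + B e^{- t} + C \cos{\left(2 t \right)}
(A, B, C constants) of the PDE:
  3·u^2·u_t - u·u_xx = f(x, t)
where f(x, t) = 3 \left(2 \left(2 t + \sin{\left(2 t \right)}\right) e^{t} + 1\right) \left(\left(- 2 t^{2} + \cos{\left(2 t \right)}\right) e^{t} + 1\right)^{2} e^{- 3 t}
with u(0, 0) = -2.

Substitute the ansatz u = A t^{2} + B e^{- t} + C \cos{\left(2 t \right)} into the left-hand side.
Derivatives of the ansatz:
  u_t = 2 A t - B e^{- t} - 2 C \sin{\left(2 t \right)}
  u_xx = 0
Term by term:
  3·u^2·u_t = 6 A^{3} t^{5} - 3 A^{2} B t^{4} e^{- t} + 12 A^{2} B t^{3} e^{- t} - 6 A^{2} C t^{4} \sin{\left(2 t \right)} + 12 A^{2} C t^{3} \cos{\left(2 t \right)} - 6 A B^{2} t^{2} e^{- 2 t} + 6 A B^{2} t e^{- 2 t} - 12 A B C t^{2} e^{- t} \sin{\left(2 t \right)} - 6 A B C t^{2} e^{- t} \cos{\left(2 t \right)} + 12 A B C t e^{- t} \cos{\left(2 t \right)} - 12 A C^{2} t^{2} \sin{\left(2 t \right)} \cos{\left(2 t \right)} + 6 A C^{2} t \cos^{2}{\left(2 t \right)} - 3 B^{3} e^{- 3 t} - 6 B^{2} C e^{- 2 t} \sin{\left(2 t \right)} - 6 B^{2} C e^{- 2 t} \cos{\left(2 t \right)} - 12 B C^{2} e^{- t} \sin{\left(2 t \right)} \cos{\left(2 t \right)} - 3 B C^{2} e^{- t} \cos^{2}{\left(2 t \right)} - 6 C^{3} \sin{\left(2 t \right)} \cos^{2}{\left(2 t \right)}
  -u·u_xx = 0
So the left-hand side equals
  6 A^{3} t^{5} - 3 A^{2} B t^{4} e^{- t} + 12 A^{2} B t^{3} e^{- t} - 6 A^{2} C t^{4} \sin{\left(2 t \right)} + 12 A^{2} C t^{3} \cos{\left(2 t \right)} - 6 A B^{2} t^{2} e^{- 2 t} + 6 A B^{2} t e^{- 2 t} - 12 A B C t^{2} e^{- t} \sin{\left(2 t \right)} - 6 A B C t^{2} e^{- t} \cos{\left(2 t \right)} + 12 A B C t e^{- t} \cos{\left(2 t \right)} - 12 A C^{2} t^{2} \sin{\left(2 t \right)} \cos{\left(2 t \right)} + 6 A C^{2} t \cos^{2}{\left(2 t \right)} - 3 B^{3} e^{- 3 t} - 6 B^{2} C e^{- 2 t} \sin{\left(2 t \right)} - 6 B^{2} C e^{- 2 t} \cos{\left(2 t \right)} - 12 B C^{2} e^{- t} \sin{\left(2 t \right)} \cos{\left(2 t \right)} - 3 B C^{2} e^{- t} \cos^{2}{\left(2 t \right)} - 6 C^{3} \sin{\left(2 t \right)} \cos^{2}{\left(2 t \right)}
This must equal f(x, t) identically; expanded, f = 48 t^{5} + 24 t^{4} \sin{\left(2 t \right)} + 12 t^{4} e^{- t} - 48 t^{3} \cos{\left(2 t \right)} - 48 t^{3} e^{- t} - 24 t^{2} \sin{\left(2 t \right)} \cos{\left(2 t \right)} - 24 t^{2} e^{- t} \sin{\left(2 t \right)} - 12 t^{2} e^{- t} \cos{\left(2 t \right)} - 12 t^{2} e^{- 2 t} + 12 t \cos^{2}{\left(2 t \right)} + 24 t e^{- t} \cos{\left(2 t \right)} + 12 t e^{- 2 t} + 6 \sin{\left(2 t \right)} \cos^{2}{\left(2 t \right)} + 12 e^{- t} \sin{\left(2 t \right)} \cos{\left(2 t \right)} + 3 e^{- t} \cos^{2}{\left(2 t \right)} + 6 e^{- 2 t} \sin{\left(2 t \right)} + 6 e^{- 2 t} \cos{\left(2 t \right)} + 3 e^{- 3 t}.
Matching coefficients of the independent functions:
(each divided by its leading coefficient; functions giving the same equation are listed together)
  [t^{5}]:  A^{3} - 8 = 0
  [t e^{- 2 t}, t^{2} e^{- 2 t}]:  A B^{2} - 2 = 0
  [t \cos^{2}{\left(2 t \right)}, t^{2} \sin{\left(2 t \right)} \cos{\left(2 t \right)}]:  A C^{2} - 2 = 0
  [t^{3} e^{- t}, t^{4} e^{- t}]:  A^{2} B + 4 = 0
  [t^{3} \cos{\left(2 t \right)}, t^{4} \sin{\left(2 t \right)}]:  A^{2} C + 4 = 0
  [e^{- 2 t} \sin{\left(2 t \right)}, e^{- 2 t} \cos{\left(2 t \right)}]:  B^{2} C + 1 = 0
  [e^{- t} \cos^{2}{\left(2 t \right)}, e^{- t} \sin{\left(2 t \right)} \cos{\left(2 t \right)}]:  B C^{2} + 1 = 0
  [\sin{\left(2 t \right)} \cos^{2}{\left(2 t \right)}]:  C^{3} + 1 = 0
  [t e^{- t} \cos{\left(2 t \right)}, t^{2} e^{- t} \sin{\left(2 t \right)}, t^{2} e^{- t} \cos{\left(2 t \right)}]:  A B C - 2 = 0
  [e^{- 3 t}]:  B^{3} + 1 = 0
Solving: A = 2, B = -1, C = -1.
Check against the point condition:
  u(0, 0) = -2  ⟹  B + C = -2  ✓
Hence u(x, t) = 2 t^{2} - \cos{\left(2 t \right)} - e^{- t}.

Answer: u(x, t) = 2 t^{2} - \cos{\left(2 t \right)} - e^{- t}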